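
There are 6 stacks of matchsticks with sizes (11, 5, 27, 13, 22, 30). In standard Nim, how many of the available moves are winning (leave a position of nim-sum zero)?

3

Compute the nim-sum pairwise:
11 ^ 5 = 14
14 ^ 27 = 21
21 ^ 13 = 24
24 ^ 22 = 14
14 ^ 30 = 16
The overall nim-sum is X = 16. A stack of size p has a winning move iff p XOR X < p (reduce it to p XOR X).
  11: 11 XOR 16 = 27 ≥ 11 — no move.
  5: 5 XOR 16 = 21 ≥ 5 — no move.
  27: 27 XOR 16 = 11 < 27 — winning move (to 11).
  13: 13 XOR 16 = 29 ≥ 13 — no move.
  22: 22 XOR 16 = 6 < 22 — winning move (to 6).
  30: 30 XOR 16 = 14 < 30 — winning move (to 14).
That gives 3 winning moves.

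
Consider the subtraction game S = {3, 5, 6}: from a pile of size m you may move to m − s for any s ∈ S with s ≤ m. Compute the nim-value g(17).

2

Compute g(0), g(1), … for moves {3, 5, 6}:
k:     0  1  2  3  4  5  6  7  8  9 10 11 12 13 14 15 16 17
g(k):  0  0  0  1  1  1  2  2  2  0  0  0  1  1  1  2  2  2
So g(17) = 2.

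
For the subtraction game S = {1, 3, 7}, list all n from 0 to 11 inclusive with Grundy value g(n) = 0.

0, 2, 4, 6, 8, 10

Compute g(0), g(1), … for moves {1, 3, 7}:
g(0) = mex{} = 0
g(1) = mex{0} = 1
g(2) = mex{1} = 0
g(3) = mex{0} = 1
g(4) = mex{1} = 0
g(5) = mex{0} = 1
g(6) = mex{1} = 0
g(7) = mex{0} = 1
g(8) = mex{1} = 0
g(9) = mex{0} = 1
g(10) = mex{1} = 0
g(11) = mex{0} = 1
The P-positions (g = 0) in 0..11 are 0, 2, 4, 6, 8, 10.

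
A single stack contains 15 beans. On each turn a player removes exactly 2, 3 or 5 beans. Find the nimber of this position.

Build the Grundy sequence with g(k) = mex{g(k−s) : s ∈ {2, 3, 5}, s ≤ k}:
k:     0  1  2  3  4  5  6  7  8  9 10 11 12 13 14 15
g(k):  0  0  1  1  2  2  3  0  0  1  1  2  2  3  0  0
So g(15) = 0.

0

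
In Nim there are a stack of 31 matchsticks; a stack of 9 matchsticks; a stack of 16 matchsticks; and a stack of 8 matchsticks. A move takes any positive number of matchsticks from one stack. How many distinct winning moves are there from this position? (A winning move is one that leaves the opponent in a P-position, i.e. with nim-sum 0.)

3

Nim-sum: 31 ⊕ 9 ⊕ 16 ⊕ 8 = 14.
The overall nim-sum is X = 14. A stack of size p has a winning move iff p XOR X < p (reduce it to p XOR X).
  31: 31 XOR 14 = 17 < 31 — winning move (to 17).
  9: 9 XOR 14 = 7 < 9 — winning move (to 7).
  16: 16 XOR 14 = 30 ≥ 16 — no move.
  8: 8 XOR 14 = 6 < 8 — winning move (to 6).
That gives 3 winning moves.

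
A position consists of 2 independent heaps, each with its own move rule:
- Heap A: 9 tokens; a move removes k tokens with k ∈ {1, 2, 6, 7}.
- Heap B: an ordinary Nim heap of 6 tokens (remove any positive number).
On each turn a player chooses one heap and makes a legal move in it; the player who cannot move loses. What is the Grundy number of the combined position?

Build the Grundy sequence for heap A with g(k) = mex{g(k−s) : s ∈ {1, 2, 6, 7}, s ≤ k}:
k:     0  1  2  3  4  5  6  7  8  9
g(k):  0  1  2  0  1  2  3  4  0  1
So g(9) = 1.
Heap B is a plain Nim heap of size 6, so its Grundy value is 6.
The value of a disjunctive sum is the nim-sum of the parts.
Combined value = 1 ⊕ 6 = 7.

7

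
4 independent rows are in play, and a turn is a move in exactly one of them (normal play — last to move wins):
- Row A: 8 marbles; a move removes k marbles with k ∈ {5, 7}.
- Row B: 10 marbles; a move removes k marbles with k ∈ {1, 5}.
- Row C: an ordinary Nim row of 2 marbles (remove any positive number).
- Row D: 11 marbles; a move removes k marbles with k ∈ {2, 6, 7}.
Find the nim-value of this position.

2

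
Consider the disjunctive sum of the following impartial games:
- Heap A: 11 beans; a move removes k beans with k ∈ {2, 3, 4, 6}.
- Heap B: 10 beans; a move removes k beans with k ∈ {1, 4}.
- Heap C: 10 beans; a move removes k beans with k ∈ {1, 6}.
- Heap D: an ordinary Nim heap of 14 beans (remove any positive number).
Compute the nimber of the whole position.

14

For heap A, compute g(0), g(1), … with moves {2, 3, 4, 6}:
g(0) = mex{} = 0
g(1) = mex{} = 0
g(2) = mex{0} = 1
g(3) = mex{0} = 1
g(4) = mex{0,1} = 2
g(5) = mex{0,1} = 2
g(6) = mex{0,1,2} = 3
g(7) = mex{0,1,2} = 3
g(8) = mex{1,2,3} = 0
g(9) = mex{1,2,3} = 0
g(10) = mex{0,2,3} = 1
g(11) = mex{0,2,3} = 1
So g(11) = 1.
Grundy values for heap B (subtraction set {1, 4}):
g(0) = mex{} = 0
g(1) = mex{0} = 1
g(2) = mex{1} = 0
g(3) = mex{0} = 1
g(4) = mex{0,1} = 2
g(5) = mex{1,2} = 0
g(6) = mex{0} = 1
g(7) = mex{1} = 0
g(8) = mex{0,2} = 1
g(9) = mex{0,1} = 2
g(10) = mex{1,2} = 0
So g(10) = 0.
Grundy values for heap C (subtraction set {1, 6}):
k:     0  1  2  3  4  5  6  7  8  9 10
g(k):  0  1  0  1  0  1  2  0  1  0  1
So g(10) = 1.
Heap D is a plain Nim heap of size 14, so its Grundy value is 14.
By the Sprague-Grundy theorem, the Grundy value of a sum of independent games is the XOR of the component values.
Combined value = 1 ⊕ 0 ⊕ 1 ⊕ 14 = 14.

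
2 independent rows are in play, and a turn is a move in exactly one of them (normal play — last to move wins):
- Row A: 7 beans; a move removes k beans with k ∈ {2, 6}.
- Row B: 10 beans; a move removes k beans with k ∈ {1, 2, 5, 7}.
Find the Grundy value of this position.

0

For row A, compute g(0), g(1), … with moves {2, 6}:
k:     0  1  2  3  4  5  6  7
g(k):  0  0  1  1  0  0  1  1
So g(7) = 1.
Build the Grundy sequence for row B with g(k) = mex{g(k−s) : s ∈ {1, 2, 5, 7}, s ≤ k}:
k:     0  1  2  3  4  5  6  7  8  9 10
g(k):  0  1  2  0  1  2  0  1  2  0  1
So g(10) = 1.
The value of a disjunctive sum is the nim-sum of the parts.
Combined value = 1 ⊕ 1 = 0.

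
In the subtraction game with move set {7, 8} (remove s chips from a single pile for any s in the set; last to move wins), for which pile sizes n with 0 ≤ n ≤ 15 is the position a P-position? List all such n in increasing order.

0, 1, 2, 3, 4, 5, 6, 15

Build the Grundy sequence with g(k) = mex{g(k−s) : s ∈ {7, 8}, s ≤ k}:
k:     0  1  2  3  4  5  6  7  8  9 10 11 12 13 14 15
g(k):  0  0  0  0  0  0  0  1  1  1  1  1  1  1  2  0
The P-positions (g = 0) in 0..15 are 0, 1, 2, 3, 4, 5, 6, 15.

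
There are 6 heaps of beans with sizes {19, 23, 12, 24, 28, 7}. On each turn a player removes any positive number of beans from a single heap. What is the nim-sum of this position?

11

Compute the nim-sum pairwise:
19 XOR 23 = 4
4 XOR 12 = 8
8 XOR 24 = 16
16 XOR 28 = 12
12 XOR 7 = 11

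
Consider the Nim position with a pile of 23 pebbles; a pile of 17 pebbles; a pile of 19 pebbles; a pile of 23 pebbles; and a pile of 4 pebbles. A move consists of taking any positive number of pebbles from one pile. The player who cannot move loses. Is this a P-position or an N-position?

N-position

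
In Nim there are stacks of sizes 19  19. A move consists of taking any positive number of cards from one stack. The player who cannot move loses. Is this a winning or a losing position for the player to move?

Nim-sum: 19 ^ 19 = 0.
The nim-sum is 0, so this is a P-position: the player to move is in a losing position under optimal play.

Losing position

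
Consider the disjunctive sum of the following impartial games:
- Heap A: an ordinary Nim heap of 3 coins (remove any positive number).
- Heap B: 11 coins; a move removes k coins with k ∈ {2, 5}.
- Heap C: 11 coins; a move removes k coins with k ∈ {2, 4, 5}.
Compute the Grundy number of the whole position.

Heap A is a plain Nim heap of size 3, so its Grundy value is 3.
For heap B, compute g(0), g(1), … with moves {2, 5}:
k:     0  1  2  3  4  5  6  7  8  9 10 11
g(k):  0  0  1  1  0  2  1  0  0  1  1  0
So g(11) = 0.
Grundy values for heap C (subtraction set {2, 4, 5}):
k:     0  1  2  3  4  5  6  7  8  9 10 11
g(k):  0  0  1  1  2  2  3  0  0  1  1  2
So g(11) = 2.
By the Sprague-Grundy theorem, the Grundy value of a sum of independent games is the XOR of the component values.
Combined value = 3 ⊕ 0 ⊕ 2 = 1.

1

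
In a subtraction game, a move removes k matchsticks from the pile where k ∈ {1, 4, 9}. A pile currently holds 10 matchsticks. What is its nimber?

Grundy values for subtraction set {1, 4, 9}:
k:     0  1  2  3  4  5  6  7  8  9 10
g(k):  0  1  0  1  2  0  1  0  1  2  0
So g(10) = 0.

0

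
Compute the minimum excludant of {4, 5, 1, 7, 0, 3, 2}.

The values 0, 1, 2, 3, 4, 5 are all present; 6 is the first non-negative integer missing from the set.

6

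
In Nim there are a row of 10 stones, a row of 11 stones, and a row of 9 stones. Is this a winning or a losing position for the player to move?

Bitwise XOR of the heap sizes:
  1010  (10)
  1011  (11)
  1001  (9)
  ----
  1000  (8)
The nim-sum is 8 ≠ 0, so this is an N-position: the player to move can win.

Winning position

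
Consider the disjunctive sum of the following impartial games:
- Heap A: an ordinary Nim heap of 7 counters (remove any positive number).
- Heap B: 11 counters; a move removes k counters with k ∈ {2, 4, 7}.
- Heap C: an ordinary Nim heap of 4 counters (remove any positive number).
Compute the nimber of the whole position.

2

Heap A is a plain Nim heap of size 7, so its Grundy value is 7.
For heap B, compute g(0), g(1), … with moves {2, 4, 7}:
g(0) = mex{} = 0
g(1) = mex{} = 0
g(2) = mex{0} = 1
g(3) = mex{0} = 1
g(4) = mex{0,1} = 2
g(5) = mex{0,1} = 2
g(6) = mex{1,2} = 0
g(7) = mex{0,1,2} = 3
g(8) = mex{0,2} = 1
g(9) = mex{1,2,3} = 0
g(10) = mex{0,1} = 2
g(11) = mex{0,2,3} = 1
So g(11) = 1.
Heap C is a plain Nim heap of size 4, so its Grundy value is 4.
By the Sprague-Grundy theorem, the Grundy value of a sum of independent games is the XOR of the component values.
Combined value = 7 XOR 1 XOR 4 = 2.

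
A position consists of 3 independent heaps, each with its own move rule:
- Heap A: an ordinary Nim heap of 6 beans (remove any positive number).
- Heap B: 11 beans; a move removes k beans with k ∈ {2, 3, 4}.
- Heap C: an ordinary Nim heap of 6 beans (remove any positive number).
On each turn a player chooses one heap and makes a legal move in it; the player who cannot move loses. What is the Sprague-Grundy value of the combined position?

2

Heap A is a plain Nim heap of size 6, so its Grundy value is 6.
For heap B, compute g(0), g(1), … with moves {2, 3, 4}:
g(0) = mex{} = 0
g(1) = mex{} = 0
g(2) = mex{0} = 1
g(3) = mex{0} = 1
g(4) = mex{0,1} = 2
g(5) = mex{0,1} = 2
g(6) = mex{1,2} = 0
g(7) = mex{1,2} = 0
g(8) = mex{0,2} = 1
g(9) = mex{0,2} = 1
g(10) = mex{0,1} = 2
g(11) = mex{0,1} = 2
So g(11) = 2.
Heap C is a plain Nim heap of size 6, so its Grundy value is 6.
By the Sprague-Grundy theorem, the Grundy value of a sum of independent games is the XOR of the component values.
Combined value = 6 ⊕ 2 ⊕ 6 = 2.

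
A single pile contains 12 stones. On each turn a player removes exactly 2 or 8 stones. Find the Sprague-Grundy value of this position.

1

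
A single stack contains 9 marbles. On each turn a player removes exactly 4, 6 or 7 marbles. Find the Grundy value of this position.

2

Build the Grundy sequence with g(k) = mex{g(k−s) : s ∈ {4, 6, 7}, s ≤ k}:
g(0) = mex{} = 0
g(1) = mex{} = 0
g(2) = mex{} = 0
g(3) = mex{} = 0
g(4) = mex{0} = 1
g(5) = mex{0} = 1
g(6) = mex{0} = 1
g(7) = mex{0} = 1
g(8) = mex{0,1} = 2
g(9) = mex{0,1} = 2
So g(9) = 2.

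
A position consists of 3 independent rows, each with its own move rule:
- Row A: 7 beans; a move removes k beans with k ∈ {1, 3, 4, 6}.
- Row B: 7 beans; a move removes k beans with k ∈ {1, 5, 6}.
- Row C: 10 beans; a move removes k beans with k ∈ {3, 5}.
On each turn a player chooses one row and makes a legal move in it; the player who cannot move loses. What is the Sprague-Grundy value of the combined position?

3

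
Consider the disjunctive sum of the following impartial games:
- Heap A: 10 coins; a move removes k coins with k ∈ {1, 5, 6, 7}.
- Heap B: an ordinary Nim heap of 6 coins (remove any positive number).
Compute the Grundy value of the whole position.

For heap A, compute g(0), g(1), … with moves {1, 5, 6, 7}:
k:     0  1  2  3  4  5  6  7  8  9 10
g(k):  0  1  0  1  0  1  2  3  2  3  2
So g(10) = 2.
Heap B is a plain Nim heap of size 6, so its Grundy value is 6.
The value of a disjunctive sum is the nim-sum of the parts.
Combined value = 2 ⊕ 6 = 4.

4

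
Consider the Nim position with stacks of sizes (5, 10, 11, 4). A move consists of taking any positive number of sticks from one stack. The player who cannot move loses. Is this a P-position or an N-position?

Nim-sum: 5 ⊕ 10 ⊕ 11 ⊕ 4 = 0.
The nim-sum is 0, so this is a P-position: the player to move is in a losing position under optimal play.

P-position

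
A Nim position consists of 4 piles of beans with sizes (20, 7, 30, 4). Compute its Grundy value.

9

Compute the nim-sum pairwise:
20 ^ 7 = 19
19 ^ 30 = 13
13 ^ 4 = 9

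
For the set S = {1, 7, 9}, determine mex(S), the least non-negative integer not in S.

0

0 is not in the set, so the mex is 0.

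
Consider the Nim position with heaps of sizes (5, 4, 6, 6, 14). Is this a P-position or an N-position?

N-position

Write each in binary and XOR column by column:
  0101  (5)
  0100  (4)
  0110  (6)
  0110  (6)
  1110  (14)
  ----
  1111  (15)
The nim-sum is 15 ≠ 0, so this is an N-position: the player to move can win.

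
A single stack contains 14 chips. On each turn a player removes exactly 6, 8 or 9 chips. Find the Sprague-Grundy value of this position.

2

Build the Grundy sequence with g(k) = mex{g(k−s) : s ∈ {6, 8, 9}, s ≤ k}:
k:     0  1  2  3  4  5  6  7  8  9 10 11 12 13 14
g(k):  0  0  0  0  0  0  1  1  1  1  1  1  2  2  2
So g(14) = 2.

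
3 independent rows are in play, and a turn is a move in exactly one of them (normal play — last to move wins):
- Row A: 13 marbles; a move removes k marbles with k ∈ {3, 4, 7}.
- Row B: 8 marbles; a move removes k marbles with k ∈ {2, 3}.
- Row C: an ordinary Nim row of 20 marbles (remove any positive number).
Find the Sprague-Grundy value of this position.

For row A, compute g(0), g(1), … with moves {3, 4, 7}:
k:     0  1  2  3  4  5  6  7  8  9 10 11 12 13
g(k):  0  0  0  1  1  1  2  2  2  3  0  0  0  1
So g(13) = 1.
For row B, compute g(0), g(1), … with moves {2, 3}:
k:     0  1  2  3  4  5  6  7  8
g(k):  0  0  1  1  2  0  0  1  1
So g(8) = 1.
Row C is a plain Nim row of size 20, so its Grundy value is 20.
The value of a disjunctive sum is the nim-sum of the parts.
Combined value = 1 ⊕ 1 ⊕ 20 = 20.

20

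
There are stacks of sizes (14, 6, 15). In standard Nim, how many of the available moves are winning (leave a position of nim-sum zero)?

3

Bitwise XOR of the heap sizes:
  1110  (14)
  0110  (6)
  1111  (15)
  ----
  0111  (7)
The overall nim-sum is X = 7. A stack of size p has a winning move iff p XOR X < p (reduce it to p XOR X).
  14: 14 XOR 7 = 9 < 14 — winning move (to 9).
  6: 6 XOR 7 = 1 < 6 — winning move (to 1).
  15: 15 XOR 7 = 8 < 15 — winning move (to 8).
That gives 3 winning moves.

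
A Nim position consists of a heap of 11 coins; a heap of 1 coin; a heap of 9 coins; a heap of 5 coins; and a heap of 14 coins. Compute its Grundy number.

8

Compute the nim-sum pairwise:
11 ^ 1 = 10
10 ^ 9 = 3
3 ^ 5 = 6
6 ^ 14 = 8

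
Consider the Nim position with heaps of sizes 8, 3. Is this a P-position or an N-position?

Nim-sum: 8 XOR 3 = 11.
The nim-sum is 11 ≠ 0, so this is an N-position: the player to move can win.

N-position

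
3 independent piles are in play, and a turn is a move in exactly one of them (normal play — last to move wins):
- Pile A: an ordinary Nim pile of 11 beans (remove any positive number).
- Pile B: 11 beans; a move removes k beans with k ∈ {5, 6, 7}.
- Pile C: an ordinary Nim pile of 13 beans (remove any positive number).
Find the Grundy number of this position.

Pile A is a plain Nim pile of size 11, so its Grundy value is 11.
For pile B, compute g(0), g(1), … with moves {5, 6, 7}:
g(0) = mex{} = 0
g(1) = mex{} = 0
g(2) = mex{} = 0
g(3) = mex{} = 0
g(4) = mex{} = 0
g(5) = mex{0} = 1
g(6) = mex{0} = 1
g(7) = mex{0} = 1
g(8) = mex{0} = 1
g(9) = mex{0} = 1
g(10) = mex{0,1} = 2
g(11) = mex{0,1} = 2
So g(11) = 2.
Pile C is a plain Nim pile of size 13, so its Grundy value is 13.
By the Sprague-Grundy theorem, the Grundy value of a sum of independent games is the XOR of the component values.
Combined value = 11 XOR 2 XOR 13 = 4.

4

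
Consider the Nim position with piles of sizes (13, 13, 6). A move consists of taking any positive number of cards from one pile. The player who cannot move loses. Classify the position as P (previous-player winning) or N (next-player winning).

N-position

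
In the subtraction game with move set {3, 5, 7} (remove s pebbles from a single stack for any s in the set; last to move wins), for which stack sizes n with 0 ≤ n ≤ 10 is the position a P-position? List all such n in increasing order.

0, 1, 2, 10

Compute g(0), g(1), … for moves {3, 5, 7}:
g(0) = mex{} = 0
g(1) = mex{} = 0
g(2) = mex{} = 0
g(3) = mex{0} = 1
g(4) = mex{0} = 1
g(5) = mex{0} = 1
g(6) = mex{0,1} = 2
g(7) = mex{0,1} = 2
g(8) = mex{0,1} = 2
g(9) = mex{0,1,2} = 3
g(10) = mex{1,2} = 0
The P-positions (g = 0) in 0..10 are 0, 1, 2, 10.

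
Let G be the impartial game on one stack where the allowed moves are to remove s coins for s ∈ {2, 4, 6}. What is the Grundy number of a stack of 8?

0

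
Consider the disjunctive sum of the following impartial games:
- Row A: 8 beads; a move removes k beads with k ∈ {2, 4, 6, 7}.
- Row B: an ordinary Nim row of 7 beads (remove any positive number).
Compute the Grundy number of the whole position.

For row A, compute g(0), g(1), … with moves {2, 4, 6, 7}:
g(0) = mex{} = 0
g(1) = mex{} = 0
g(2) = mex{0} = 1
g(3) = mex{0} = 1
g(4) = mex{0,1} = 2
g(5) = mex{0,1} = 2
g(6) = mex{0,1,2} = 3
g(7) = mex{0,1,2} = 3
g(8) = mex{0,1,2,3} = 4
So g(8) = 4.
Row B is a plain Nim row of size 7, so its Grundy value is 7.
By the Sprague-Grundy theorem, the Grundy value of a sum of independent games is the XOR of the component values.
Combined value = 4 XOR 7 = 3.

3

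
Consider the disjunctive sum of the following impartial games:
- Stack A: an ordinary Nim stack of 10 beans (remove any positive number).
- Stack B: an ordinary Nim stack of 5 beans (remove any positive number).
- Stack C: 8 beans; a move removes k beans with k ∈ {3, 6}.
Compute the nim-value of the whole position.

Stack A is a plain Nim stack of size 10, so its Grundy value is 10.
Stack B is a plain Nim stack of size 5, so its Grundy value is 5.
Build the Grundy sequence for stack C with g(k) = mex{g(k−s) : s ∈ {3, 6}, s ≤ k}:
k:     0  1  2  3  4  5  6  7  8
g(k):  0  0  0  1  1  1  2  2  2
So g(8) = 2.
By the Sprague-Grundy theorem, the Grundy value of a sum of independent games is the XOR of the component values.
Combined value = 10 XOR 5 XOR 2 = 13.

13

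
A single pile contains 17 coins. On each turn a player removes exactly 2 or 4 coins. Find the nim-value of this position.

Build the Grundy sequence with g(k) = mex{g(k−s) : s ∈ {2, 4}, s ≤ k}:
k:     0  1  2  3  4  5  6  7  8  9 10 11 12 13 14 15 16 17
g(k):  0  0  1  1  2  2  0  0  1  1  2  2  0  0  1  1  2  2
So g(17) = 2.

2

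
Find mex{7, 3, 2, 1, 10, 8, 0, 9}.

4

The values 0, 1, 2, 3 are all present; 4 is the first non-negative integer missing from the set.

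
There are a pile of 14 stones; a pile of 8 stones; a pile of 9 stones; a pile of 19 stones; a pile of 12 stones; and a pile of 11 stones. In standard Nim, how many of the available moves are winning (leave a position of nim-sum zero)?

1

Nim-sum: 14 ^ 8 ^ 9 ^ 19 ^ 12 ^ 11 = 27.
The overall nim-sum is X = 27. A pile of size p has a winning move iff p XOR X < p (reduce it to p XOR X).
  14: 14 XOR 27 = 21 ≥ 14 — no move.
  8: 8 XOR 27 = 19 ≥ 8 — no move.
  9: 9 XOR 27 = 18 ≥ 9 — no move.
  19: 19 XOR 27 = 8 < 19 — winning move (to 8).
  12: 12 XOR 27 = 23 ≥ 12 — no move.
  11: 11 XOR 27 = 16 ≥ 11 — no move.
That gives 1 winning move.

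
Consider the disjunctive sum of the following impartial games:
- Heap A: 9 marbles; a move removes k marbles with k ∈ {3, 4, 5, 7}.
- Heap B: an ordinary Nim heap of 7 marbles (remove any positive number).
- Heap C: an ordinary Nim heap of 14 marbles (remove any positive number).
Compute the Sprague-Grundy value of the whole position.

10

For heap A, compute g(0), g(1), … with moves {3, 4, 5, 7}:
k:     0  1  2  3  4  5  6  7  8  9
g(k):  0  0  0  1  1  1  2  2  2  3
So g(9) = 3.
Heap B is a plain Nim heap of size 7, so its Grundy value is 7.
Heap C is a plain Nim heap of size 14, so its Grundy value is 14.
The value of a disjunctive sum is the nim-sum of the parts.
Combined value = 3 XOR 7 XOR 14 = 10.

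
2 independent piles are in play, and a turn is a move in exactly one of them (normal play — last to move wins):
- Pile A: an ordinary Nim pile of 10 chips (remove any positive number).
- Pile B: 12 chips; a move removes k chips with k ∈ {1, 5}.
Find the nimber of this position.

Pile A is a plain Nim pile of size 10, so its Grundy value is 10.
Build the Grundy sequence for pile B with g(k) = mex{g(k−s) : s ∈ {1, 5}, s ≤ k}:
g(0) = mex{} = 0
g(1) = mex{0} = 1
g(2) = mex{1} = 0
g(3) = mex{0} = 1
g(4) = mex{1} = 0
g(5) = mex{0} = 1
g(6) = mex{1} = 0
g(7) = mex{0} = 1
g(8) = mex{1} = 0
g(9) = mex{0} = 1
g(10) = mex{1} = 0
g(11) = mex{0} = 1
g(12) = mex{1} = 0
So g(12) = 0.
The value of a disjunctive sum is the nim-sum of the parts.
Combined value = 10 ⊕ 0 = 10.

10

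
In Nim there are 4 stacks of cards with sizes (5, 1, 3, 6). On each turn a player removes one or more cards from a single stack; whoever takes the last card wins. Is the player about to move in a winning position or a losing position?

Write each in binary and XOR column by column:
  101  (5)
  001  (1)
  011  (3)
  110  (6)
  ---
  001  (1)
The nim-sum is 1 ≠ 0, so this is an N-position: the player to move can win.

Winning position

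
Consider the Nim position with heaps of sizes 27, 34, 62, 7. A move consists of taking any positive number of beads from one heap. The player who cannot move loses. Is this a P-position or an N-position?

In binary:
  011011  (27)
  100010  (34)
  111110  (62)
  000111  (7)
  ------
  000000  (0)
The nim-sum is 0, so this is a P-position: the player to move is in a losing position under optimal play.

P-position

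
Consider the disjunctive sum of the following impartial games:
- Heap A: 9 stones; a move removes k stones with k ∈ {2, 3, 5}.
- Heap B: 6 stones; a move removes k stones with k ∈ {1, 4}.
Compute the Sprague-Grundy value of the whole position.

0

For heap A, compute g(0), g(1), … with moves {2, 3, 5}:
g(0) = mex{} = 0
g(1) = mex{} = 0
g(2) = mex{0} = 1
g(3) = mex{0} = 1
g(4) = mex{0,1} = 2
g(5) = mex{0,1} = 2
g(6) = mex{0,1,2} = 3
g(7) = mex{1,2} = 0
g(8) = mex{1,2,3} = 0
g(9) = mex{0,2,3} = 1
So g(9) = 1.
Grundy values for heap B (subtraction set {1, 4}):
k:     0  1  2  3  4  5  6
g(k):  0  1  0  1  2  0  1
So g(6) = 1.
By the Sprague-Grundy theorem, the Grundy value of a sum of independent games is the XOR of the component values.
Combined value = 1 XOR 1 = 0.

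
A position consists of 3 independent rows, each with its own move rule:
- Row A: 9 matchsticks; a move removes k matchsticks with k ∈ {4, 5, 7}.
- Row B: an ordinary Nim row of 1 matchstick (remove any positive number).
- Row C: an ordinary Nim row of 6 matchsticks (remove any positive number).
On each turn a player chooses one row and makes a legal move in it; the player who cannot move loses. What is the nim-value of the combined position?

5

Build the Grundy sequence for row A with g(k) = mex{g(k−s) : s ∈ {4, 5, 7}, s ≤ k}:
k:     0  1  2  3  4  5  6  7  8  9
g(k):  0  0  0  0  1  1  1  1  2  2
So g(9) = 2.
Row B is a plain Nim row of size 1, so its Grundy value is 1.
Row C is a plain Nim row of size 6, so its Grundy value is 6.
By the Sprague-Grundy theorem, the Grundy value of a sum of independent games is the XOR of the component values.
Combined value = 2 ⊕ 1 ⊕ 6 = 5.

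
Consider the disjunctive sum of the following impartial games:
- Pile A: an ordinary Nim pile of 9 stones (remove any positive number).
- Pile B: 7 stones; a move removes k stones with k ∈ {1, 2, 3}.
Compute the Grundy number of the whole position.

10

Pile A is a plain Nim pile of size 9, so its Grundy value is 9.
Build the Grundy sequence for pile B with g(k) = mex{g(k−s) : s ∈ {1, 2, 3}, s ≤ k}:
k:     0  1  2  3  4  5  6  7
g(k):  0  1  2  3  0  1  2  3
So g(7) = 3.
By the Sprague-Grundy theorem, the Grundy value of a sum of independent games is the XOR of the component values.
Combined value = 9 ⊕ 3 = 10.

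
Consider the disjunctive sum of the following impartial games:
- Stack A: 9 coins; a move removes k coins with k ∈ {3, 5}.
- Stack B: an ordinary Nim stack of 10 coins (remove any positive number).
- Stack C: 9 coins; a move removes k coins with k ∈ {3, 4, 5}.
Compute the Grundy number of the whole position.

10

Grundy values for stack A (subtraction set {3, 5}):
g(0) = mex{} = 0
g(1) = mex{} = 0
g(2) = mex{} = 0
g(3) = mex{0} = 1
g(4) = mex{0} = 1
g(5) = mex{0} = 1
g(6) = mex{0,1} = 2
g(7) = mex{0,1} = 2
g(8) = mex{1} = 0
g(9) = mex{1,2} = 0
So g(9) = 0.
Stack B is a plain Nim stack of size 10, so its Grundy value is 10.
For stack C, compute g(0), g(1), … with moves {3, 4, 5}:
g(0) = mex{} = 0
g(1) = mex{} = 0
g(2) = mex{} = 0
g(3) = mex{0} = 1
g(4) = mex{0} = 1
g(5) = mex{0} = 1
g(6) = mex{0,1} = 2
g(7) = mex{0,1} = 2
g(8) = mex{1} = 0
g(9) = mex{1,2} = 0
So g(9) = 0.
The value of a disjunctive sum is the nim-sum of the parts.
Combined value = 0 XOR 10 XOR 0 = 10.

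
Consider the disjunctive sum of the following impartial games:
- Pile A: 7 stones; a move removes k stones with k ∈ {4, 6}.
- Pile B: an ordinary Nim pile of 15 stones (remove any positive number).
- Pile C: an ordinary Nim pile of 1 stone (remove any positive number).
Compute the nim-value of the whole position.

15

For pile A, compute g(0), g(1), … with moves {4, 6}:
k:     0  1  2  3  4  5  6  7
g(k):  0  0  0  0  1  1  1  1
So g(7) = 1.
Pile B is a plain Nim pile of size 15, so its Grundy value is 15.
Pile C is a plain Nim pile of size 1, so its Grundy value is 1.
By the Sprague-Grundy theorem, the Grundy value of a sum of independent games is the XOR of the component values.
Combined value = 1 ⊕ 15 ⊕ 1 = 15.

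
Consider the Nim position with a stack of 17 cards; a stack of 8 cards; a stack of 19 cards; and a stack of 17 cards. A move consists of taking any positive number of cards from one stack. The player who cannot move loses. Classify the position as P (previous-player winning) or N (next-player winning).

N-position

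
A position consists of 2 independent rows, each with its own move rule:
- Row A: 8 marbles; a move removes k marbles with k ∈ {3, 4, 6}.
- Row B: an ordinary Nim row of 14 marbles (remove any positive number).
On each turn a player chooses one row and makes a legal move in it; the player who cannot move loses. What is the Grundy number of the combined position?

12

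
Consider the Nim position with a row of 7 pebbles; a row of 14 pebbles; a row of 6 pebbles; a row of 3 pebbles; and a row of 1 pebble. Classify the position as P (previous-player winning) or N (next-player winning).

Bitwise XOR of the heap sizes:
  0111  (7)
  1110  (14)
  0110  (6)
  0011  (3)
  0001  (1)
  ----
  1101  (13)
The nim-sum is 13 ≠ 0, so this is an N-position: the player to move can win.

N-position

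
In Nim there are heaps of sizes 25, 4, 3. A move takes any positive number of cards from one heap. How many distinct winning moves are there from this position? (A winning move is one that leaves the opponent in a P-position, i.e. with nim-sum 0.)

1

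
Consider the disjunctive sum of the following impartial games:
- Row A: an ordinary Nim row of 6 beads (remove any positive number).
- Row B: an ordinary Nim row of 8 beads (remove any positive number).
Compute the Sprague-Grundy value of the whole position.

Row A is a plain Nim row of size 6, so its Grundy value is 6.
Row B is a plain Nim row of size 8, so its Grundy value is 8.
The value of a disjunctive sum is the nim-sum of the parts.
Combined value = 6 ⊕ 8 = 14.

14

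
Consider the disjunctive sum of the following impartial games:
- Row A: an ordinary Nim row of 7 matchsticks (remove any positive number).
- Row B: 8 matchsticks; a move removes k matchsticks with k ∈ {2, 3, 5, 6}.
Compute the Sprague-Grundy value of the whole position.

Row A is a plain Nim row of size 7, so its Grundy value is 7.
For row B, compute g(0), g(1), … with moves {2, 3, 5, 6}:
g(0) = mex{} = 0
g(1) = mex{} = 0
g(2) = mex{0} = 1
g(3) = mex{0} = 1
g(4) = mex{0,1} = 2
g(5) = mex{0,1} = 2
g(6) = mex{0,1,2} = 3
g(7) = mex{0,1,2} = 3
g(8) = mex{1,2,3} = 0
So g(8) = 0.
By the Sprague-Grundy theorem, the Grundy value of a sum of independent games is the XOR of the component values.
Combined value = 7 ⊕ 0 = 7.

7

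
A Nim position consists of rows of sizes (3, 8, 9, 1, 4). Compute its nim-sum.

7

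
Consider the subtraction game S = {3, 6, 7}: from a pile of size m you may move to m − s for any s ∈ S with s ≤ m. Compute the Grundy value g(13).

1

Build the Grundy sequence with g(k) = mex{g(k−s) : s ∈ {3, 6, 7}, s ≤ k}:
k:     0  1  2  3  4  5  6  7  8  9 10 11 12 13
g(k):  0  0  0  1  1  1  2  2  2  3  0  0  0  1
So g(13) = 1.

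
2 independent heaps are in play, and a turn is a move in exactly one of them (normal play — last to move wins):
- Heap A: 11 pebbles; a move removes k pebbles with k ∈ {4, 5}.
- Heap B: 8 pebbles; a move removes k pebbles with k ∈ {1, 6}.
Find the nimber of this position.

1

Build the Grundy sequence for heap A with g(k) = mex{g(k−s) : s ∈ {4, 5}, s ≤ k}:
g(0) = mex{} = 0
g(1) = mex{} = 0
g(2) = mex{} = 0
g(3) = mex{} = 0
g(4) = mex{0} = 1
g(5) = mex{0} = 1
g(6) = mex{0} = 1
g(7) = mex{0} = 1
g(8) = mex{0,1} = 2
g(9) = mex{1} = 0
g(10) = mex{1} = 0
g(11) = mex{1} = 0
So g(11) = 0.
Build the Grundy sequence for heap B with g(k) = mex{g(k−s) : s ∈ {1, 6}, s ≤ k}:
k:     0  1  2  3  4  5  6  7  8
g(k):  0  1  0  1  0  1  2  0  1
So g(8) = 1.
By the Sprague-Grundy theorem, the Grundy value of a sum of independent games is the XOR of the component values.
Combined value = 0 XOR 1 = 1.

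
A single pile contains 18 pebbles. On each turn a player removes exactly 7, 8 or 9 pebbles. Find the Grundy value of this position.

0

Grundy values for subtraction set {7, 8, 9}:
k:     0  1  2  3  4  5  6  7  8  9 10 11 12 13 14 15 16 17 18
g(k):  0  0  0  0  0  0  0  1  1  1  1  1  1  1  2  2  0  0  0
So g(18) = 0.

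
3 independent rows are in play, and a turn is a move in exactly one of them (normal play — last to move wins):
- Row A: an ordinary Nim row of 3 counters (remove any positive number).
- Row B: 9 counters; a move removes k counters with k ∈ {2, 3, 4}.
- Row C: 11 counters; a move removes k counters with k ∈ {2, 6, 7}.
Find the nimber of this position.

Row A is a plain Nim row of size 3, so its Grundy value is 3.
For row B, compute g(0), g(1), … with moves {2, 3, 4}:
g(0) = mex{} = 0
g(1) = mex{} = 0
g(2) = mex{0} = 1
g(3) = mex{0} = 1
g(4) = mex{0,1} = 2
g(5) = mex{0,1} = 2
g(6) = mex{1,2} = 0
g(7) = mex{1,2} = 0
g(8) = mex{0,2} = 1
g(9) = mex{0,2} = 1
So g(9) = 1.
Build the Grundy sequence for row C with g(k) = mex{g(k−s) : s ∈ {2, 6, 7}, s ≤ k}:
g(0) = mex{} = 0
g(1) = mex{} = 0
g(2) = mex{0} = 1
g(3) = mex{0} = 1
g(4) = mex{1} = 0
g(5) = mex{1} = 0
g(6) = mex{0} = 1
g(7) = mex{0} = 1
g(8) = mex{0,1} = 2
g(9) = mex{1} = 0
g(10) = mex{0,1,2} = 3
g(11) = mex{0} = 1
So g(11) = 1.
By the Sprague-Grundy theorem, the Grundy value of a sum of independent games is the XOR of the component values.
Combined value = 3 XOR 1 XOR 1 = 3.

3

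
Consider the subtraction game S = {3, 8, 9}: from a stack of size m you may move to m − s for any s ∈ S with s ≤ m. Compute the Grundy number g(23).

0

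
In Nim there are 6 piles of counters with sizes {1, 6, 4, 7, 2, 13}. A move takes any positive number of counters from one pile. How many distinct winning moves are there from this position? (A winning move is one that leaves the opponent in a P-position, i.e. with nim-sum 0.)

Compute the nim-sum pairwise:
1 ⊕ 6 = 7
7 ⊕ 4 = 3
3 ⊕ 7 = 4
4 ⊕ 2 = 6
6 ⊕ 13 = 11
The overall nim-sum is X = 11. A pile of size p has a winning move iff p XOR X < p (reduce it to p XOR X).
  1: 1 XOR 11 = 10 ≥ 1 — no move.
  6: 6 XOR 11 = 13 ≥ 6 — no move.
  4: 4 XOR 11 = 15 ≥ 4 — no move.
  7: 7 XOR 11 = 12 ≥ 7 — no move.
  2: 2 XOR 11 = 9 ≥ 2 — no move.
  13: 13 XOR 11 = 6 < 13 — winning move (to 6).
That gives 1 winning move.

1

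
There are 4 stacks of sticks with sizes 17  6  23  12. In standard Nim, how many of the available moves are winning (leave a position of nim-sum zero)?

In binary:
  10001  (17)
  00110  (6)
  10111  (23)
  01100  (12)
  -----
  01100  (12)
The overall nim-sum is X = 12. A stack of size p has a winning move iff p XOR X < p (reduce it to p XOR X).
  17: 17 XOR 12 = 29 ≥ 17 — no move.
  6: 6 XOR 12 = 10 ≥ 6 — no move.
  23: 23 XOR 12 = 27 ≥ 23 — no move.
  12: 12 XOR 12 = 0 < 12 — winning move (to 0).
That gives 1 winning move.

1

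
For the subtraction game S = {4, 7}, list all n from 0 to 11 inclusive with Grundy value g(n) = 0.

0, 1, 2, 3, 11

Grundy values for subtraction set {4, 7}:
k:     0  1  2  3  4  5  6  7  8  9 10 11
g(k):  0  0  0  0  1  1  1  1  2  2  2  0
The P-positions (g = 0) in 0..11 are 0, 1, 2, 3, 11.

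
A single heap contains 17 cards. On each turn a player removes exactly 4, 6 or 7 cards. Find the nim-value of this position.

1

Build the Grundy sequence with g(k) = mex{g(k−s) : s ∈ {4, 6, 7}, s ≤ k}:
k:     0  1  2  3  4  5  6  7  8  9 10 11 12 13 14 15 16 17
g(k):  0  0  0  0  1  1  1  1  2  2  2  0  0  0  0  1  1  1
So g(17) = 1.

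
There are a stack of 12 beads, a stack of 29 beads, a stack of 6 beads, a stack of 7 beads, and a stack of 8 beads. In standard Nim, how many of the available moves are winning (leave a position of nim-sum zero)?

1

In binary:
  01100  (12)
  11101  (29)
  00110  (6)
  00111  (7)
  01000  (8)
  -----
  11000  (24)
The overall nim-sum is X = 24. A stack of size p has a winning move iff p XOR X < p (reduce it to p XOR X).
  12: 12 XOR 24 = 20 ≥ 12 — no move.
  29: 29 XOR 24 = 5 < 29 — winning move (to 5).
  6: 6 XOR 24 = 30 ≥ 6 — no move.
  7: 7 XOR 24 = 31 ≥ 7 — no move.
  8: 8 XOR 24 = 16 ≥ 8 — no move.
That gives 1 winning move.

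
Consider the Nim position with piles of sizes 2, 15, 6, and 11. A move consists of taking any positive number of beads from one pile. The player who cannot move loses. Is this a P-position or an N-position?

Nim-sum: 2 ^ 15 ^ 6 ^ 11 = 0.
The nim-sum is 0, so this is a P-position: the player to move is in a losing position under optimal play.

P-position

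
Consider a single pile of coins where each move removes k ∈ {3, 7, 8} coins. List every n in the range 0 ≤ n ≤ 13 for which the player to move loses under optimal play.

Build the Grundy sequence with g(k) = mex{g(k−s) : s ∈ {3, 7, 8}, s ≤ k}:
k:     0  1  2  3  4  5  6  7  8  9 10 11 12 13
g(k):  0  0  0  1  1  1  0  2  2  1  3  0  0  2
The P-positions (g = 0) in 0..13 are 0, 1, 2, 6, 11, 12.

0, 1, 2, 6, 11, 12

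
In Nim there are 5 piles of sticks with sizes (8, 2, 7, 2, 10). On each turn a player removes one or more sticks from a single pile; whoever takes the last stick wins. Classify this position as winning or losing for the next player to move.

Winning position

Compute the nim-sum pairwise:
8 ^ 2 = 10
10 ^ 7 = 13
13 ^ 2 = 15
15 ^ 10 = 5
The nim-sum is 5 ≠ 0, so this is an N-position: the player to move can win.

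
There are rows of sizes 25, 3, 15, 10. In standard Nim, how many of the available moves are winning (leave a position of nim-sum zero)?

1

Compute the nim-sum pairwise:
25 XOR 3 = 26
26 XOR 15 = 21
21 XOR 10 = 31
The overall nim-sum is X = 31. A row of size p has a winning move iff p XOR X < p (reduce it to p XOR X).
  25: 25 XOR 31 = 6 < 25 — winning move (to 6).
  3: 3 XOR 31 = 28 ≥ 3 — no move.
  15: 15 XOR 31 = 16 ≥ 15 — no move.
  10: 10 XOR 31 = 21 ≥ 10 — no move.
That gives 1 winning move.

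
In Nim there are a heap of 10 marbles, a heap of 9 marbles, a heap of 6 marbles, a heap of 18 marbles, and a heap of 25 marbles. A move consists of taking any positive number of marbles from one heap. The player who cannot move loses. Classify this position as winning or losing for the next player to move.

Winning position

Nim-sum: 10 XOR 9 XOR 6 XOR 18 XOR 25 = 14.
The nim-sum is 14 ≠ 0, so this is an N-position: the player to move can win.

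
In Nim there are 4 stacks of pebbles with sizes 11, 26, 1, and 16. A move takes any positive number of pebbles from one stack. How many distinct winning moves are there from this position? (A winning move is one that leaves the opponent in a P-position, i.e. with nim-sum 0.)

Nim-sum: 11 ^ 26 ^ 1 ^ 16 = 0.
The nim-sum is already 0, so every move leaves a nonzero nim-sum — there are no winning moves.

0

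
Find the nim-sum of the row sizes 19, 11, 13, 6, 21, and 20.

Nim-sum: 19 XOR 11 XOR 13 XOR 6 XOR 21 XOR 20 = 18.

18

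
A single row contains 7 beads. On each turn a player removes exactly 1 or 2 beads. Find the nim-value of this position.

Compute g(0), g(1), … for moves {1, 2}:
k:     0  1  2  3  4  5  6  7
g(k):  0  1  2  0  1  2  0  1
So g(7) = 1.

1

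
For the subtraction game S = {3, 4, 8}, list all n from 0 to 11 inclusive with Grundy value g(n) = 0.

Build the Grundy sequence with g(k) = mex{g(k−s) : s ∈ {3, 4, 8}, s ≤ k}:
g(0) = mex{} = 0
g(1) = mex{} = 0
g(2) = mex{} = 0
g(3) = mex{0} = 1
g(4) = mex{0} = 1
g(5) = mex{0} = 1
g(6) = mex{0,1} = 2
g(7) = mex{1} = 0
g(8) = mex{0,1} = 2
g(9) = mex{0,1,2} = 3
g(10) = mex{0,2} = 1
g(11) = mex{0,1,2} = 3
The P-positions (g = 0) in 0..11 are 0, 1, 2, 7.

0, 1, 2, 7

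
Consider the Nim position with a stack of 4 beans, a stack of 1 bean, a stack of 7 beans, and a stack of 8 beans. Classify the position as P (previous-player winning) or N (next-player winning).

N-position

Bitwise XOR of the heap sizes:
  0100  (4)
  0001  (1)
  0111  (7)
  1000  (8)
  ----
  1010  (10)
The nim-sum is 10 ≠ 0, so this is an N-position: the player to move can win.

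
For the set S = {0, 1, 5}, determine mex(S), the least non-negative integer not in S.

2

The values 0, 1 are all present; 2 is the first non-negative integer missing from the set.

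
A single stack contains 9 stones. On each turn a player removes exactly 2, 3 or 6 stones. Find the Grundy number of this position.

Compute g(0), g(1), … for moves {2, 3, 6}:
k:     0  1  2  3  4  5  6  7  8  9
g(k):  0  0  1  1  2  0  3  1  2  0
So g(9) = 0.

0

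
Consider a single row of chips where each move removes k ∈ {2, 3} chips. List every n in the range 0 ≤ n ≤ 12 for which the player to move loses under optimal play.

0, 1, 5, 6, 10, 11

Grundy values for subtraction set {2, 3}:
g(0) = mex{} = 0
g(1) = mex{} = 0
g(2) = mex{0} = 1
g(3) = mex{0} = 1
g(4) = mex{0,1} = 2
g(5) = mex{1} = 0
g(6) = mex{1,2} = 0
g(7) = mex{0,2} = 1
g(8) = mex{0} = 1
g(9) = mex{0,1} = 2
g(10) = mex{1} = 0
g(11) = mex{1,2} = 0
g(12) = mex{0,2} = 1
The P-positions (g = 0) in 0..12 are 0, 1, 5, 6, 10, 11.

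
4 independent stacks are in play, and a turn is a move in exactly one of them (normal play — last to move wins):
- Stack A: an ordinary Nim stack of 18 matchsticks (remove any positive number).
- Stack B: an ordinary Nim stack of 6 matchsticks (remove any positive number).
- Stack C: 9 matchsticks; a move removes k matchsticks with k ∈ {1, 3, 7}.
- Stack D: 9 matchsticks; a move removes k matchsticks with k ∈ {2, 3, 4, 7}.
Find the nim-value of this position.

17

Stack A is a plain Nim stack of size 18, so its Grundy value is 18.
Stack B is a plain Nim stack of size 6, so its Grundy value is 6.
For stack C, compute g(0), g(1), … with moves {1, 3, 7}:
k:     0  1  2  3  4  5  6  7  8  9
g(k):  0  1  0  1  0  1  0  1  0  1
So g(9) = 1.
Build the Grundy sequence for stack D with g(k) = mex{g(k−s) : s ∈ {2, 3, 4, 7}, s ≤ k}:
g(0) = mex{} = 0
g(1) = mex{} = 0
g(2) = mex{0} = 1
g(3) = mex{0} = 1
g(4) = mex{0,1} = 2
g(5) = mex{0,1} = 2
g(6) = mex{1,2} = 0
g(7) = mex{0,1,2} = 3
g(8) = mex{0,2} = 1
g(9) = mex{0,1,2,3} = 4
So g(9) = 4.
The value of a disjunctive sum is the nim-sum of the parts.
Combined value = 18 ⊕ 6 ⊕ 1 ⊕ 4 = 17.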